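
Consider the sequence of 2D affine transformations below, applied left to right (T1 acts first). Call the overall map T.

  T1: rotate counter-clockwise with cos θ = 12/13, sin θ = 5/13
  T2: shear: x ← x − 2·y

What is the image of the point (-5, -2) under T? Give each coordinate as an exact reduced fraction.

T1 rotate counter-clockwise with cos θ = 12/13, sin θ = 5/13: (-5, -2) → (-50/13, -49/13)
T2 shear: x ← x − 2·y: (-50/13, -49/13) → (48/13, -49/13)

T(p) = (48/13, -49/13)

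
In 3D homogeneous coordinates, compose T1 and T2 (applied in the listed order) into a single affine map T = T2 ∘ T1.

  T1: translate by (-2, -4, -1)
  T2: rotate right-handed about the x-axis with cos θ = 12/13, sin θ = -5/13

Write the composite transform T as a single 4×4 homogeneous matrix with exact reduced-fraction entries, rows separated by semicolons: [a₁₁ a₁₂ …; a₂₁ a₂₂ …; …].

T1 = [1 0 0 -2; 0 1 0 -4; 0 0 1 -1; 0 0 0 1]
T2·T1 = [1 0 0 -2; 0 12/13 5/13 -53/13; 0 -5/13 12/13 8/13; 0 0 0 1]

T = [1 0 0 -2; 0 12/13 5/13 -53/13; 0 -5/13 12/13 8/13; 0 0 0 1]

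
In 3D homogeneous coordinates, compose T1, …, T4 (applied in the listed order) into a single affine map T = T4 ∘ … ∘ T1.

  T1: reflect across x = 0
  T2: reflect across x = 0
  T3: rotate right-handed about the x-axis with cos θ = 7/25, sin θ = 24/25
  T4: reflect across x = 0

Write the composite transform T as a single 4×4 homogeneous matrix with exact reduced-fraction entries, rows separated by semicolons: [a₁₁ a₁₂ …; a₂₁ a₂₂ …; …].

T = [-1 0 0 0; 0 7/25 -24/25 0; 0 24/25 7/25 0; 0 0 0 1]

T1 = [-1 0 0 0; 0 1 0 0; 0 0 1 0; 0 0 0 1]
T2·T1 = [1 0 0 0; 0 1 0 0; 0 0 1 0; 0 0 0 1]
T3·…·T1 = [1 0 0 0; 0 7/25 -24/25 0; 0 24/25 7/25 0; 0 0 0 1]
T4·…·T1 = [-1 0 0 0; 0 7/25 -24/25 0; 0 24/25 7/25 0; 0 0 0 1]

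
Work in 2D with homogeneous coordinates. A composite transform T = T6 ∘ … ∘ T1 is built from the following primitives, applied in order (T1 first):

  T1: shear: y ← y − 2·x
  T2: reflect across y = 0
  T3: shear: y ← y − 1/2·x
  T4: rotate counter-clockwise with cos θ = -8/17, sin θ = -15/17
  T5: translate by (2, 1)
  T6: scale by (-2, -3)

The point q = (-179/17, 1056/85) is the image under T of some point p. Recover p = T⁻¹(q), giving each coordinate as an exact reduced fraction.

p = (3, -4/5)

T1 = [1 0 0; -2 1 0; 0 0 1]
T2·T1 = [1 0 0; 2 -1 0; 0 0 1]
T3·…·T1 = [1 0 0; 3/2 -1 0; 0 0 1]
T4·…·T1 = [29/34 -15/17 0; -27/17 8/17 0; 0 0 1]
T5·…·T1 = [29/34 -15/17 2; -27/17 8/17 1; 0 0 1]
T6·…·T1 = [-29/17 30/17 -4; 81/17 -24/17 -3; 0 0 1]
det M = -6; M⁻¹ = [4/17 5/17 31/17; 27/34 29/102 137/34; 0 0 1]
M⁻¹ · (-179/17, 1056/85)ᵀ = (3, -4/5)ᵀ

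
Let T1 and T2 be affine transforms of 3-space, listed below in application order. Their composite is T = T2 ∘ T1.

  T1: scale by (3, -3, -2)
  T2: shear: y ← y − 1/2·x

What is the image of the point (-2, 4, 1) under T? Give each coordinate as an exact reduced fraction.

T1 scale by (3, -3, -2): (-2, 4, 1) → (-6, -12, -2)
T2 shear: y ← y − 1/2·x: (-6, -12, -2) → (-6, -9, -2)

T(p) = (-6, -9, -2)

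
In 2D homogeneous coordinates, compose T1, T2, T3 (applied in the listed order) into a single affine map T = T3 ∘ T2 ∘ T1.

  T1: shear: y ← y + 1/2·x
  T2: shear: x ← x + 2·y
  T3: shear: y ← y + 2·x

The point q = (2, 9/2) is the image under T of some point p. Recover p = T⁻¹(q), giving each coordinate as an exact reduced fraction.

T1 = [1 0 0; 1/2 1 0; 0 0 1]
T2·T1 = [2 2 0; 1/2 1 0; 0 0 1]
T3·…·T1 = [2 2 0; 9/2 5 0; 0 0 1]
det M = 1; M⁻¹ = [5 -2 0; -9/2 2 0; 0 0 1]
M⁻¹ · (2, 9/2)ᵀ = (1, 0)ᵀ

p = (1, 0)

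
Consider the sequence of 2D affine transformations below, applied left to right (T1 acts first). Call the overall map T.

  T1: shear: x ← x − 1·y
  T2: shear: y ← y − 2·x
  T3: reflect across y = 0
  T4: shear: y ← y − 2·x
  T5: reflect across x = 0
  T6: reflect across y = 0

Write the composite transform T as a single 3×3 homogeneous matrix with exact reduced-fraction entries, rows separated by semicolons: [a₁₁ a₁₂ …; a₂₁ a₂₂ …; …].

T1 = [1 -1 0; 0 1 0; 0 0 1]
T2·T1 = [1 -1 0; -2 3 0; 0 0 1]
T3·…·T1 = [1 -1 0; 2 -3 0; 0 0 1]
T4·…·T1 = [1 -1 0; 0 -1 0; 0 0 1]
T5·…·T1 = [-1 1 0; 0 -1 0; 0 0 1]
T6·…·T1 = [-1 1 0; 0 1 0; 0 0 1]

T = [-1 1 0; 0 1 0; 0 0 1]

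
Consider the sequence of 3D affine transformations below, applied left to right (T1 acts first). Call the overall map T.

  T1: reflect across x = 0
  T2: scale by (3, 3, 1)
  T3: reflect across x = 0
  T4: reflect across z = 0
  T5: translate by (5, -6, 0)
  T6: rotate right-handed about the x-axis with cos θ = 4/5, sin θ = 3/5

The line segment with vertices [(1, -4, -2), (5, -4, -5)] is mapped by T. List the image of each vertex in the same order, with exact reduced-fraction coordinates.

T1 reflect across x = 0: (1, -4, -2) → (-1, -4, -2); (5, -4, -5) → (-5, -4, -5)
T2 scale by (3, 3, 1): (-1, -4, -2) → (-3, -12, -2); (-5, -4, -5) → (-15, -12, -5)
T3 reflect across x = 0: (-3, -12, -2) → (3, -12, -2); (-15, -12, -5) → (15, -12, -5)
T4 reflect across z = 0: (3, -12, -2) → (3, -12, 2); (15, -12, -5) → (15, -12, 5)
T5 translate by (5, -6, 0): (3, -12, 2) → (8, -18, 2); (15, -12, 5) → (20, -18, 5)
T6 rotate right-handed about the x-axis with cos θ = 4/5, sin θ = 3/5: (8, -18, 2) → (8, -78/5, -46/5); (20, -18, 5) → (20, -87/5, -34/5)

image vertices: (8, -78/5, -46/5), (20, -87/5, -34/5)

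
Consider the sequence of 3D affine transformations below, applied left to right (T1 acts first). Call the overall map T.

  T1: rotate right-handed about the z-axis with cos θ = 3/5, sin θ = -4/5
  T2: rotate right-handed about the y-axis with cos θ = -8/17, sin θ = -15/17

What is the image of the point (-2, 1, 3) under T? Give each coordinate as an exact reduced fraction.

T1 rotate right-handed about the z-axis with cos θ = 3/5, sin θ = -4/5: (-2, 1, 3) → (-2/5, 11/5, 3)
T2 rotate right-handed about the y-axis with cos θ = -8/17, sin θ = -15/17: (-2/5, 11/5, 3) → (-209/85, 11/5, -30/17)

T(p) = (-209/85, 11/5, -30/17)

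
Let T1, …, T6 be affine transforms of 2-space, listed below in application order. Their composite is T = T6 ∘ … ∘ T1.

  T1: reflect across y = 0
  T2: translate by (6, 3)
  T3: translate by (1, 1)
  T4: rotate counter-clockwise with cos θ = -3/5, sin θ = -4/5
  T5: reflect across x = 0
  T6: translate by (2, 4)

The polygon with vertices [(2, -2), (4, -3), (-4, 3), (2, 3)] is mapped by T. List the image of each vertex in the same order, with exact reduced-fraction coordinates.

image vertices: (13/5, -34/5), (3, -9), (3, 1), (33/5, -19/5)

T1 reflect across y = 0: (2, -2) → (2, 2); (4, -3) → (4, 3); (-4, 3) → (-4, -3); (2, 3) → (2, -3)
T2 translate by (6, 3): (2, 2) → (8, 5); (4, 3) → (10, 6); (-4, -3) → (2, 0); (2, -3) → (8, 0)
T3 translate by (1, 1): (8, 5) → (9, 6); (10, 6) → (11, 7); (2, 0) → (3, 1); (8, 0) → (9, 1)
T4 rotate counter-clockwise with cos θ = -3/5, sin θ = -4/5: (9, 6) → (-3/5, -54/5); (11, 7) → (-1, -13); (3, 1) → (-1, -3); (9, 1) → (-23/5, -39/5)
T5 reflect across x = 0: (-3/5, -54/5) → (3/5, -54/5); (-1, -13) → (1, -13); (-1, -3) → (1, -3); (-23/5, -39/5) → (23/5, -39/5)
T6 translate by (2, 4): (3/5, -54/5) → (13/5, -34/5); (1, -13) → (3, -9); (1, -3) → (3, 1); (23/5, -39/5) → (33/5, -19/5)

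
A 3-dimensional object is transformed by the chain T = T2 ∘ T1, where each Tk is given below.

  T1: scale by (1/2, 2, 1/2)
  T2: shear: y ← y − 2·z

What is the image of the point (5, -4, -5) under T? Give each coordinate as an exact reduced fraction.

T(p) = (5/2, -3, -5/2)

T1 scale by (1/2, 2, 1/2): (5, -4, -5) → (5/2, -8, -5/2)
T2 shear: y ← y − 2·z: (5/2, -8, -5/2) → (5/2, -3, -5/2)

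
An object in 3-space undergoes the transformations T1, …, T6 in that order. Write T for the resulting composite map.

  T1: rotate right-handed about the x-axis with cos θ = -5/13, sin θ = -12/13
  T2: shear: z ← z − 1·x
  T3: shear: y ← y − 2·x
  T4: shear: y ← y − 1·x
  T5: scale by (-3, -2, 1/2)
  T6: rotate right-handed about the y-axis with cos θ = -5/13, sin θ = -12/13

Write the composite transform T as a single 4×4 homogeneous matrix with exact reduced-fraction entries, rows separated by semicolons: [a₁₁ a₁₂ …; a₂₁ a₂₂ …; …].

T = [21/13 72/169 30/169 0; 6 10/13 -24/13 0; -67/26 30/169 25/338 0; 0 0 0 1]

T1 = [1 0 0 0; 0 -5/13 12/13 0; 0 -12/13 -5/13 0; 0 0 0 1]
T2·T1 = [1 0 0 0; 0 -5/13 12/13 0; -1 -12/13 -5/13 0; 0 0 0 1]
T3·…·T1 = [1 0 0 0; -2 -5/13 12/13 0; -1 -12/13 -5/13 0; 0 0 0 1]
T4·…·T1 = [1 0 0 0; -3 -5/13 12/13 0; -1 -12/13 -5/13 0; 0 0 0 1]
T5·…·T1 = [-3 0 0 0; 6 10/13 -24/13 0; -1/2 -6/13 -5/26 0; 0 0 0 1]
T6·…·T1 = [21/13 72/169 30/169 0; 6 10/13 -24/13 0; -67/26 30/169 25/338 0; 0 0 0 1]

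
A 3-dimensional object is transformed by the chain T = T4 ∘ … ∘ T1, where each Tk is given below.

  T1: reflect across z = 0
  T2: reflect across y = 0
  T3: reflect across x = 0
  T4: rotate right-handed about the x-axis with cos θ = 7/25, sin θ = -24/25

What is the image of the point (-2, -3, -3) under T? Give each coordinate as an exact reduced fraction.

T(p) = (2, 93/25, -51/25)

T1 reflect across z = 0: (-2, -3, -3) → (-2, -3, 3)
T2 reflect across y = 0: (-2, -3, 3) → (-2, 3, 3)
T3 reflect across x = 0: (-2, 3, 3) → (2, 3, 3)
T4 rotate right-handed about the x-axis with cos θ = 7/25, sin θ = -24/25: (2, 3, 3) → (2, 93/25, -51/25)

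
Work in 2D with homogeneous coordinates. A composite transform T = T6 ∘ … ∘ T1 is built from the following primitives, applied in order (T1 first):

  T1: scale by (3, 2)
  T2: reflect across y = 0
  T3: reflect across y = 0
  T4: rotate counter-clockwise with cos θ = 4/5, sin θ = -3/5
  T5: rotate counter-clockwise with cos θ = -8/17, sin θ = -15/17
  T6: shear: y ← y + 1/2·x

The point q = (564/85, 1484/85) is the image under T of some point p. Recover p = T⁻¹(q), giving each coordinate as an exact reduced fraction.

T1 = [3 0 0; 0 2 0; 0 0 1]
T2·T1 = [3 0 0; 0 -2 0; 0 0 1]
T3·…·T1 = [3 0 0; 0 2 0; 0 0 1]
T4·…·T1 = [12/5 6/5 0; -9/5 8/5 0; 0 0 1]
T5·…·T1 = [-231/85 72/85 0; -108/85 -154/85 0; 0 0 1]
T6·…·T1 = [-231/85 72/85 0; -447/170 -118/85 0; 0 0 1]
det M = 6; M⁻¹ = [-59/255 -12/85 0; 149/340 -77/170 0; 0 0 1]
M⁻¹ · (564/85, 1484/85)ᵀ = (-4, -5)ᵀ

p = (-4, -5)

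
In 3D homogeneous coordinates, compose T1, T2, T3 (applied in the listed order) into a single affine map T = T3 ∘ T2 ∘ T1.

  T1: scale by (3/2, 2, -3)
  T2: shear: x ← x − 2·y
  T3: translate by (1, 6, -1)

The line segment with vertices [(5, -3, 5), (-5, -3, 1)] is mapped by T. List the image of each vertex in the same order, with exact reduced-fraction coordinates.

image vertices: (41/2, 0, -16), (11/2, 0, -4)

T1 scale by (3/2, 2, -3): (5, -3, 5) → (15/2, -6, -15); (-5, -3, 1) → (-15/2, -6, -3)
T2 shear: x ← x − 2·y: (15/2, -6, -15) → (39/2, -6, -15); (-15/2, -6, -3) → (9/2, -6, -3)
T3 translate by (1, 6, -1): (39/2, -6, -15) → (41/2, 0, -16); (9/2, -6, -3) → (11/2, 0, -4)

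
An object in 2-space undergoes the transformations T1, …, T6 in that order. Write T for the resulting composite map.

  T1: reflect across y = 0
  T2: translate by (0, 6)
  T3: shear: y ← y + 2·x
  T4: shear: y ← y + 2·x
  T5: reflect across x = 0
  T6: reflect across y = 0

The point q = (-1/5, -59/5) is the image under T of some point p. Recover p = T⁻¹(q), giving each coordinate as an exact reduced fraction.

p = (1/5, -5)

T1 = [1 0 0; 0 -1 0; 0 0 1]
T2·T1 = [1 0 0; 0 -1 6; 0 0 1]
T3·…·T1 = [1 0 0; 2 -1 6; 0 0 1]
T4·…·T1 = [1 0 0; 4 -1 6; 0 0 1]
T5·…·T1 = [-1 0 0; 4 -1 6; 0 0 1]
T6·…·T1 = [-1 0 0; -4 1 -6; 0 0 1]
det M = -1; M⁻¹ = [-1 0 0; -4 1 6; 0 0 1]
M⁻¹ · (-1/5, -59/5)ᵀ = (1/5, -5)ᵀ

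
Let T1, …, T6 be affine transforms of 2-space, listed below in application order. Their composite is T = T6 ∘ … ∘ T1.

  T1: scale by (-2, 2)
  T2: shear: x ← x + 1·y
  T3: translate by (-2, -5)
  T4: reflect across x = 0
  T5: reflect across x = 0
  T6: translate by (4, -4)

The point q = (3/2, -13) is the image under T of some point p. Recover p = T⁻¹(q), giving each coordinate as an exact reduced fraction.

T1 = [-2 0 0; 0 2 0; 0 0 1]
T2·T1 = [-2 2 0; 0 2 0; 0 0 1]
T3·…·T1 = [-2 2 -2; 0 2 -5; 0 0 1]
T4·…·T1 = [2 -2 2; 0 2 -5; 0 0 1]
T5·…·T1 = [-2 2 -2; 0 2 -5; 0 0 1]
T6·…·T1 = [-2 2 2; 0 2 -9; 0 0 1]
det M = -4; M⁻¹ = [-1/2 1/2 11/2; 0 1/2 9/2; 0 0 1]
M⁻¹ · (3/2, -13)ᵀ = (-7/4, -2)ᵀ

p = (-7/4, -2)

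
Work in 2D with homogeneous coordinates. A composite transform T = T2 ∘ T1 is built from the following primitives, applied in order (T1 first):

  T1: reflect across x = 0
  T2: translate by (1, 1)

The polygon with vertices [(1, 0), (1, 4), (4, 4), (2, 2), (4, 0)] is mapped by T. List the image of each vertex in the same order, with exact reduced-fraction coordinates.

T1 reflect across x = 0: (1, 0) → (-1, 0); (1, 4) → (-1, 4); (4, 4) → (-4, 4); (2, 2) → (-2, 2); (4, 0) → (-4, 0)
T2 translate by (1, 1): (-1, 0) → (0, 1); (-1, 4) → (0, 5); (-4, 4) → (-3, 5); (-2, 2) → (-1, 3); (-4, 0) → (-3, 1)

image vertices: (0, 1), (0, 5), (-3, 5), (-1, 3), (-3, 1)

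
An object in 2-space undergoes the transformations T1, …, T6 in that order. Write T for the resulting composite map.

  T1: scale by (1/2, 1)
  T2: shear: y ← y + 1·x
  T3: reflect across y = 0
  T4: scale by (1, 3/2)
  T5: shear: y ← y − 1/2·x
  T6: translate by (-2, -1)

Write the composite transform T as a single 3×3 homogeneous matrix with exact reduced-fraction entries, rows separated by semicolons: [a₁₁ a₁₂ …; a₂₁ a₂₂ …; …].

T = [1/2 0 -2; -1 -3/2 -1; 0 0 1]

T1 = [1/2 0 0; 0 1 0; 0 0 1]
T2·T1 = [1/2 0 0; 1/2 1 0; 0 0 1]
T3·…·T1 = [1/2 0 0; -1/2 -1 0; 0 0 1]
T4·…·T1 = [1/2 0 0; -3/4 -3/2 0; 0 0 1]
T5·…·T1 = [1/2 0 0; -1 -3/2 0; 0 0 1]
T6·…·T1 = [1/2 0 -2; -1 -3/2 -1; 0 0 1]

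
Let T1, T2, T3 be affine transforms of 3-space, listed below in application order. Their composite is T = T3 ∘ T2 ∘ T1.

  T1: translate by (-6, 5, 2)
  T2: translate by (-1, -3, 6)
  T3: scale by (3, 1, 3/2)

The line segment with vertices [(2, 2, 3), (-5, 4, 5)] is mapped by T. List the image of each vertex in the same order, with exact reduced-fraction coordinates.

image vertices: (-15, 4, 33/2), (-36, 6, 39/2)

T1 translate by (-6, 5, 2): (2, 2, 3) → (-4, 7, 5); (-5, 4, 5) → (-11, 9, 7)
T2 translate by (-1, -3, 6): (-4, 7, 5) → (-5, 4, 11); (-11, 9, 7) → (-12, 6, 13)
T3 scale by (3, 1, 3/2): (-5, 4, 11) → (-15, 4, 33/2); (-12, 6, 13) → (-36, 6, 39/2)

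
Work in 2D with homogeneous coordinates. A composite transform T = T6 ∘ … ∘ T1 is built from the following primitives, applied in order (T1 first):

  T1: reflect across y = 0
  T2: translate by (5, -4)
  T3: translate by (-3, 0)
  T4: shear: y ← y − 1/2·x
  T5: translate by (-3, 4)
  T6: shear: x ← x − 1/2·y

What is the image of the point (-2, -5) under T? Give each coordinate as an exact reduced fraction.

T(p) = (-11/2, 5)

T1 reflect across y = 0: (-2, -5) → (-2, 5)
T2 translate by (5, -4): (-2, 5) → (3, 1)
T3 translate by (-3, 0): (3, 1) → (0, 1)
T4 shear: y ← y − 1/2·x: (0, 1) → (0, 1)
T5 translate by (-3, 4): (0, 1) → (-3, 5)
T6 shear: x ← x − 1/2·y: (-3, 5) → (-11/2, 5)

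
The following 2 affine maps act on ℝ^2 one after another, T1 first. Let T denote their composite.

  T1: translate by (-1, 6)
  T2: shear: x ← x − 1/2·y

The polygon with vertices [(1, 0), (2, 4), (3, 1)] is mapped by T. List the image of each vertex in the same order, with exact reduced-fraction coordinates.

T1 translate by (-1, 6): (1, 0) → (0, 6); (2, 4) → (1, 10); (3, 1) → (2, 7)
T2 shear: x ← x − 1/2·y: (0, 6) → (-3, 6); (1, 10) → (-4, 10); (2, 7) → (-3/2, 7)

image vertices: (-3, 6), (-4, 10), (-3/2, 7)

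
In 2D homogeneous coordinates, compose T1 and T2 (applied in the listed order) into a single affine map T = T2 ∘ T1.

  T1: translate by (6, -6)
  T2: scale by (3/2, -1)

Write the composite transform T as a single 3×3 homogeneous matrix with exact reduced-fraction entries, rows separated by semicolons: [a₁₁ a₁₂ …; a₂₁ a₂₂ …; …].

T = [3/2 0 9; 0 -1 6; 0 0 1]

T1 = [1 0 6; 0 1 -6; 0 0 1]
T2·T1 = [3/2 0 9; 0 -1 6; 0 0 1]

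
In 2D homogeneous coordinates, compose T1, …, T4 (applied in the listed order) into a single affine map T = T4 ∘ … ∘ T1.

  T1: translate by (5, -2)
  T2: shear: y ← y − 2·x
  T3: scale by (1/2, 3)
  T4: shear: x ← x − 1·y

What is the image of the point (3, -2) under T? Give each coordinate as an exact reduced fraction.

T(p) = (64, -60)

T1 translate by (5, -2): (3, -2) → (8, -4)
T2 shear: y ← y − 2·x: (8, -4) → (8, -20)
T3 scale by (1/2, 3): (8, -20) → (4, -60)
T4 shear: x ← x − 1·y: (4, -60) → (64, -60)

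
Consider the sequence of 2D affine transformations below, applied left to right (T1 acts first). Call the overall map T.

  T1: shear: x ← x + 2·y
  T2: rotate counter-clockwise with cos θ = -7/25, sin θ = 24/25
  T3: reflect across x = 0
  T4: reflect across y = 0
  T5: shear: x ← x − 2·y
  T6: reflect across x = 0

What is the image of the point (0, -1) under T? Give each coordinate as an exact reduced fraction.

T(p) = (24/5, 41/25)

T1 shear: x ← x + 2·y: (0, -1) → (-2, -1)
T2 rotate counter-clockwise with cos θ = -7/25, sin θ = 24/25: (-2, -1) → (38/25, -41/25)
T3 reflect across x = 0: (38/25, -41/25) → (-38/25, -41/25)
T4 reflect across y = 0: (-38/25, -41/25) → (-38/25, 41/25)
T5 shear: x ← x − 2·y: (-38/25, 41/25) → (-24/5, 41/25)
T6 reflect across x = 0: (-24/5, 41/25) → (24/5, 41/25)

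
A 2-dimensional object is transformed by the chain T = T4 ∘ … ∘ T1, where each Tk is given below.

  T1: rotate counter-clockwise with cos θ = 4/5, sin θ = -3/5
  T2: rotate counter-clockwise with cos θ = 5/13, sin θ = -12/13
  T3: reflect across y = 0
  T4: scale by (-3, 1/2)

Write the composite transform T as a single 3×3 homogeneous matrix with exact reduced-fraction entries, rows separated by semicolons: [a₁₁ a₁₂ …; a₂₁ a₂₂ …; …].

T = [48/65 -189/65 0; 63/130 8/65 0; 0 0 1]

T1 = [4/5 3/5 0; -3/5 4/5 0; 0 0 1]
T2·T1 = [-16/65 63/65 0; -63/65 -16/65 0; 0 0 1]
T3·…·T1 = [-16/65 63/65 0; 63/65 16/65 0; 0 0 1]
T4·…·T1 = [48/65 -189/65 0; 63/130 8/65 0; 0 0 1]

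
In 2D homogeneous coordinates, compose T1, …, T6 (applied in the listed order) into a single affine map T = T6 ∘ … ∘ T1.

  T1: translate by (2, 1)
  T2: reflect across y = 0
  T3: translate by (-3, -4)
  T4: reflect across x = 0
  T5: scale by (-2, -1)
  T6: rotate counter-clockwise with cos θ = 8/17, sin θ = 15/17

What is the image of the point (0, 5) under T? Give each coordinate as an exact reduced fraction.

T1 translate by (2, 1): (0, 5) → (2, 6)
T2 reflect across y = 0: (2, 6) → (2, -6)
T3 translate by (-3, -4): (2, -6) → (-1, -10)
T4 reflect across x = 0: (-1, -10) → (1, -10)
T5 scale by (-2, -1): (1, -10) → (-2, 10)
T6 rotate counter-clockwise with cos θ = 8/17, sin θ = 15/17: (-2, 10) → (-166/17, 50/17)

T(p) = (-166/17, 50/17)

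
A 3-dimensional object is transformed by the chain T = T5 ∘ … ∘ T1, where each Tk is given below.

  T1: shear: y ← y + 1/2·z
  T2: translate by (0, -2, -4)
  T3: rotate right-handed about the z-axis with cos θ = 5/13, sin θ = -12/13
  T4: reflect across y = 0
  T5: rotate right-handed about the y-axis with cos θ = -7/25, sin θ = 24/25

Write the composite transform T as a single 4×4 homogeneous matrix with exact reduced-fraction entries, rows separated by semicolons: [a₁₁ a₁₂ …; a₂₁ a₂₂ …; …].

T1 = [1 0 0 0; 0 1 1/2 0; 0 0 1 0; 0 0 0 1]
T2·T1 = [1 0 0 0; 0 1 1/2 -2; 0 0 1 -4; 0 0 0 1]
T3·…·T1 = [5/13 12/13 6/13 -24/13; -12/13 5/13 5/26 -10/13; 0 0 1 -4; 0 0 0 1]
T4·…·T1 = [5/13 12/13 6/13 -24/13; 12/13 -5/13 -5/26 10/13; 0 0 1 -4; 0 0 0 1]
T5·…·T1 = [-7/65 -84/325 54/65 -216/65; 12/13 -5/13 -5/26 10/13; -24/65 -288/325 -47/65 188/65; 0 0 0 1]

T = [-7/65 -84/325 54/65 -216/65; 12/13 -5/13 -5/26 10/13; -24/65 -288/325 -47/65 188/65; 0 0 0 1]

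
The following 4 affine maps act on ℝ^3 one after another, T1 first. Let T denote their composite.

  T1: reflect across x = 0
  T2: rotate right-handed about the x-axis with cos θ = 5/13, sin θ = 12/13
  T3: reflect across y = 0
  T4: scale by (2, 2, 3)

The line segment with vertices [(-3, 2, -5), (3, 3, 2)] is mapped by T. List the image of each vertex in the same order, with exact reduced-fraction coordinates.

T1 reflect across x = 0: (-3, 2, -5) → (3, 2, -5); (3, 3, 2) → (-3, 3, 2)
T2 rotate right-handed about the x-axis with cos θ = 5/13, sin θ = 12/13: (3, 2, -5) → (3, 70/13, -1/13); (-3, 3, 2) → (-3, -9/13, 46/13)
T3 reflect across y = 0: (3, 70/13, -1/13) → (3, -70/13, -1/13); (-3, -9/13, 46/13) → (-3, 9/13, 46/13)
T4 scale by (2, 2, 3): (3, -70/13, -1/13) → (6, -140/13, -3/13); (-3, 9/13, 46/13) → (-6, 18/13, 138/13)

image vertices: (6, -140/13, -3/13), (-6, 18/13, 138/13)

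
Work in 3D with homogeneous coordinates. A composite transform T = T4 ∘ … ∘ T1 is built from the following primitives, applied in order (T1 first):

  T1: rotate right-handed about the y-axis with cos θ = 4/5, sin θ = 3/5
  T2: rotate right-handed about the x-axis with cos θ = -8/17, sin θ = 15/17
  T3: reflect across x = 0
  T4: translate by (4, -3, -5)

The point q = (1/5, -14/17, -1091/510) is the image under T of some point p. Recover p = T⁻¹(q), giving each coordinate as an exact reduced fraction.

T1 = [4/5 0 3/5 0; 0 1 0 0; -3/5 0 4/5 0; 0 0 0 1]
T2·T1 = [4/5 0 3/5 0; 9/17 -8/17 -12/17 0; 24/85 15/17 -32/85 0; 0 0 0 1]
T3·…·T1 = [-4/5 0 -3/5 0; 9/17 -8/17 -12/17 0; 24/85 15/17 -32/85 0; 0 0 0 1]
T4·…·T1 = [-4/5 0 -3/5 4; 9/17 -8/17 -12/17 -3; 24/85 15/17 -32/85 -5; 0 0 0 1]
det M = -1; M⁻¹ = [-4/5 9/17 24/85 31/5; 0 -8/17 15/17 3; -3/5 -12/17 -32/85 -8/5; 0 0 0 1]
M⁻¹ · (1/5, -14/17, -1091/510)ᵀ = (5, 3/2, -1/3)ᵀ

p = (5, 3/2, -1/3)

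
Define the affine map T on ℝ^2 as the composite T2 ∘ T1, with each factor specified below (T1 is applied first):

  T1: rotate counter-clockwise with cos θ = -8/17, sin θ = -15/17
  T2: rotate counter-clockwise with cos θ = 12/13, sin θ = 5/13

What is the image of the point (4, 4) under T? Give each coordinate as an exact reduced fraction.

T1 rotate counter-clockwise with cos θ = -8/17, sin θ = -15/17: (4, 4) → (28/17, -92/17)
T2 rotate counter-clockwise with cos θ = 12/13, sin θ = 5/13: (28/17, -92/17) → (796/221, -964/221)

T(p) = (796/221, -964/221)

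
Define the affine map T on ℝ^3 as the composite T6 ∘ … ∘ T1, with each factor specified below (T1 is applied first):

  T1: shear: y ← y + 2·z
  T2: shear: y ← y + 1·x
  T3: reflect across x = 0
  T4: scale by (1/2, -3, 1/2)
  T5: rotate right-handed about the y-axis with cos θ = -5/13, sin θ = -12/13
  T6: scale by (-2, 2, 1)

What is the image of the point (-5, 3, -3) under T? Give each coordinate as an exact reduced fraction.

T(p) = (-11/13, 48, 75/26)

T1 shear: y ← y + 2·z: (-5, 3, -3) → (-5, -3, -3)
T2 shear: y ← y + 1·x: (-5, -3, -3) → (-5, -8, -3)
T3 reflect across x = 0: (-5, -8, -3) → (5, -8, -3)
T4 scale by (1/2, -3, 1/2): (5, -8, -3) → (5/2, 24, -3/2)
T5 rotate right-handed about the y-axis with cos θ = -5/13, sin θ = -12/13: (5/2, 24, -3/2) → (11/26, 24, 75/26)
T6 scale by (-2, 2, 1): (11/26, 24, 75/26) → (-11/13, 48, 75/26)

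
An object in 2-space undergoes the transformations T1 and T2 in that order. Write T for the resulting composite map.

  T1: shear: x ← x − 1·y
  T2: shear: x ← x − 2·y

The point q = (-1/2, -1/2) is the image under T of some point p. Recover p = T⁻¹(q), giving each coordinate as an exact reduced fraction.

T1 = [1 -1 0; 0 1 0; 0 0 1]
T2·T1 = [1 -3 0; 0 1 0; 0 0 1]
det M = 1; M⁻¹ = [1 3 0; 0 1 0; 0 0 1]
M⁻¹ · (-1/2, -1/2)ᵀ = (-2, -1/2)ᵀ

p = (-2, -1/2)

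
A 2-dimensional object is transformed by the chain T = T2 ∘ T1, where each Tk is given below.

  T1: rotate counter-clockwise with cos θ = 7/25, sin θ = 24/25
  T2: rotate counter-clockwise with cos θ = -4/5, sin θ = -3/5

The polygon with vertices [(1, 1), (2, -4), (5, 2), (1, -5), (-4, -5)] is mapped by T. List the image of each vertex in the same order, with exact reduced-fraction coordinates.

image vertices: (161/125, -73/125), (-76/25, -82/25), (454/125, -497/125), (-541/125, -337/125), (-761/125, 248/125)

T1 rotate counter-clockwise with cos θ = 7/25, sin θ = 24/25: (1, 1) → (-17/25, 31/25); (2, -4) → (22/5, 4/5); (5, 2) → (-13/25, 134/25); (1, -5) → (127/25, -11/25); (-4, -5) → (92/25, -131/25)
T2 rotate counter-clockwise with cos θ = -4/5, sin θ = -3/5: (-17/25, 31/25) → (161/125, -73/125); (22/5, 4/5) → (-76/25, -82/25); (-13/25, 134/25) → (454/125, -497/125); (127/25, -11/25) → (-541/125, -337/125); (92/25, -131/25) → (-761/125, 248/125)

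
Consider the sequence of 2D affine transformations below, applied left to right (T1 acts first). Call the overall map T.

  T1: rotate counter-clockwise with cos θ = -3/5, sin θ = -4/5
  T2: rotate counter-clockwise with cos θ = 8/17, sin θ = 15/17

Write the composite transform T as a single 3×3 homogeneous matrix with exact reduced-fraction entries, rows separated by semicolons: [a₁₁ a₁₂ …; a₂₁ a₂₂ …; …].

T1 = [-3/5 4/5 0; -4/5 -3/5 0; 0 0 1]
T2·T1 = [36/85 77/85 0; -77/85 36/85 0; 0 0 1]

T = [36/85 77/85 0; -77/85 36/85 0; 0 0 1]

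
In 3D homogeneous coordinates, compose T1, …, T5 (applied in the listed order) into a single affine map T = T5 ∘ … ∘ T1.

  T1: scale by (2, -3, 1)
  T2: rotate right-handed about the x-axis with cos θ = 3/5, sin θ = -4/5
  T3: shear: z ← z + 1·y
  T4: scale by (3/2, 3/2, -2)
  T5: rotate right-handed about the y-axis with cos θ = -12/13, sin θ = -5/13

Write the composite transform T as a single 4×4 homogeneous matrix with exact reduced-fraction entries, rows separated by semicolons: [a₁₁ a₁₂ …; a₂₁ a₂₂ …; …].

T = [-36/13 6/13 14/13 0; 0 -27/10 6/5 0; 15/13 72/65 168/65 0; 0 0 0 1]

T1 = [2 0 0 0; 0 -3 0 0; 0 0 1 0; 0 0 0 1]
T2·T1 = [2 0 0 0; 0 -9/5 4/5 0; 0 12/5 3/5 0; 0 0 0 1]
T3·…·T1 = [2 0 0 0; 0 -9/5 4/5 0; 0 3/5 7/5 0; 0 0 0 1]
T4·…·T1 = [3 0 0 0; 0 -27/10 6/5 0; 0 -6/5 -14/5 0; 0 0 0 1]
T5·…·T1 = [-36/13 6/13 14/13 0; 0 -27/10 6/5 0; 15/13 72/65 168/65 0; 0 0 0 1]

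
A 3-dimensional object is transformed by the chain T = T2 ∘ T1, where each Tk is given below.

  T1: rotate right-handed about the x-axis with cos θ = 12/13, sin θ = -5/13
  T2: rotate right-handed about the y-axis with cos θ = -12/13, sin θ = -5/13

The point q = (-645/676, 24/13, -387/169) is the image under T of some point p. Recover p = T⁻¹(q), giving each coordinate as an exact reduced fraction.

T1 = [1 0 0 0; 0 12/13 5/13 0; 0 -5/13 12/13 0; 0 0 0 1]
T2·T1 = [-12/13 25/169 -60/169 0; 0 12/13 5/13 0; 5/13 60/169 -144/169 0; 0 0 0 1]
det M = 1; M⁻¹ = [-12/13 0 5/13 0; 25/169 12/13 60/169 0; -60/169 5/13 -144/169 0; 0 0 0 1]
M⁻¹ · (-645/676, 24/13, -387/169)ᵀ = (0, 3/4, 3)ᵀ

p = (0, 3/4, 3)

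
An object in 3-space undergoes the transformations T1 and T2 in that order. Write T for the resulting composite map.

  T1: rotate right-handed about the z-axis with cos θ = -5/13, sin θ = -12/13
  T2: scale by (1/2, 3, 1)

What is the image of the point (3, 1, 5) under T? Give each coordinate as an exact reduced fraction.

T1 rotate right-handed about the z-axis with cos θ = -5/13, sin θ = -12/13: (3, 1, 5) → (-3/13, -41/13, 5)
T2 scale by (1/2, 3, 1): (-3/13, -41/13, 5) → (-3/26, -123/13, 5)

T(p) = (-3/26, -123/13, 5)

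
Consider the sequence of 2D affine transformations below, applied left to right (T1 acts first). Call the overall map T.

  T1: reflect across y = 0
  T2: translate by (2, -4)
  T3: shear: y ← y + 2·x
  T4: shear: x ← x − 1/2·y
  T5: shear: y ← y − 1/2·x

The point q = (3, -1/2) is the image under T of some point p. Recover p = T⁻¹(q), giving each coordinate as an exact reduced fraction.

T1 = [1 0 0; 0 -1 0; 0 0 1]
T2·T1 = [1 0 2; 0 -1 -4; 0 0 1]
T3·…·T1 = [1 0 2; 2 -1 0; 0 0 1]
T4·…·T1 = [0 1/2 2; 2 -1 0; 0 0 1]
T5·…·T1 = [0 1/2 2; 2 -5/4 -1; 0 0 1]
det M = -1; M⁻¹ = [5/4 1/2 -2; 2 0 -4; 0 0 1]
M⁻¹ · (3, -1/2)ᵀ = (3/2, 2)ᵀ

p = (3/2, 2)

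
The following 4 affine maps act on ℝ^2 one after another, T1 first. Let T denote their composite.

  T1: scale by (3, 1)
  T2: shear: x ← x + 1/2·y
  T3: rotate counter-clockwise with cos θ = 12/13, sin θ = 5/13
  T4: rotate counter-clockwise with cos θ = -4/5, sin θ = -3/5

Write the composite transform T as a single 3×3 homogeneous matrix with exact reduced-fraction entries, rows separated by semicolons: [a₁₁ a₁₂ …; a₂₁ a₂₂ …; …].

T1 = [3 0 0; 0 1 0; 0 0 1]
T2·T1 = [3 1/2 0; 0 1 0; 0 0 1]
T3·…·T1 = [36/13 1/13 0; 15/13 29/26 0; 0 0 1]
T4·…·T1 = [-99/65 79/130 0; -168/65 -61/65 0; 0 0 1]

T = [-99/65 79/130 0; -168/65 -61/65 0; 0 0 1]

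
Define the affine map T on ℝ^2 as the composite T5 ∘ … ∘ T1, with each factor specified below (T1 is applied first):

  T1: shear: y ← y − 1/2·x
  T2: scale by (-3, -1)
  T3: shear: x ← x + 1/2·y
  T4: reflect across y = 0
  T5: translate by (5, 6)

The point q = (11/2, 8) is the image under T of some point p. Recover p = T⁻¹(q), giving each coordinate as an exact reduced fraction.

p = (-1/2, 7/4)

T1 = [1 0 0; -1/2 1 0; 0 0 1]
T2·T1 = [-3 0 0; 1/2 -1 0; 0 0 1]
T3·…·T1 = [-11/4 -1/2 0; 1/2 -1 0; 0 0 1]
T4·…·T1 = [-11/4 -1/2 0; -1/2 1 0; 0 0 1]
T5·…·T1 = [-11/4 -1/2 5; -1/2 1 6; 0 0 1]
det M = -3; M⁻¹ = [-1/3 -1/6 8/3; -1/6 11/12 -14/3; 0 0 1]
M⁻¹ · (11/2, 8)ᵀ = (-1/2, 7/4)ᵀ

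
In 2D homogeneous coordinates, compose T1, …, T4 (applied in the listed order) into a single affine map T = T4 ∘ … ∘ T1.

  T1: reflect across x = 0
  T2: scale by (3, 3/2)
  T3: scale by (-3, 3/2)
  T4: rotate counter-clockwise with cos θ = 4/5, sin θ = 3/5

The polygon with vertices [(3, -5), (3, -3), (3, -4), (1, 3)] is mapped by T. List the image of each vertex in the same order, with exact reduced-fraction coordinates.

T1 reflect across x = 0: (3, -5) → (-3, -5); (3, -3) → (-3, -3); (3, -4) → (-3, -4); (1, 3) → (-1, 3)
T2 scale by (3, 3/2): (-3, -5) → (-9, -15/2); (-3, -3) → (-9, -9/2); (-3, -4) → (-9, -6); (-1, 3) → (-3, 9/2)
T3 scale by (-3, 3/2): (-9, -15/2) → (27, -45/4); (-9, -9/2) → (27, -27/4); (-9, -6) → (27, -9); (-3, 9/2) → (9, 27/4)
T4 rotate counter-clockwise with cos θ = 4/5, sin θ = 3/5: (27, -45/4) → (567/20, 36/5); (27, -27/4) → (513/20, 54/5); (27, -9) → (27, 9); (9, 27/4) → (63/20, 54/5)

image vertices: (567/20, 36/5), (513/20, 54/5), (27, 9), (63/20, 54/5)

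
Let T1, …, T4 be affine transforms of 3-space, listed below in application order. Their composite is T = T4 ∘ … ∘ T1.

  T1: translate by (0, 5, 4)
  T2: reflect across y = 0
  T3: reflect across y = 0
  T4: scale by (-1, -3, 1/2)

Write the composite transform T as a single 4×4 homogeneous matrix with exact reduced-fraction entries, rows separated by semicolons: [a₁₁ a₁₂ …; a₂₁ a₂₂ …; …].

T = [-1 0 0 0; 0 -3 0 -15; 0 0 1/2 2; 0 0 0 1]

T1 = [1 0 0 0; 0 1 0 5; 0 0 1 4; 0 0 0 1]
T2·T1 = [1 0 0 0; 0 -1 0 -5; 0 0 1 4; 0 0 0 1]
T3·…·T1 = [1 0 0 0; 0 1 0 5; 0 0 1 4; 0 0 0 1]
T4·…·T1 = [-1 0 0 0; 0 -3 0 -15; 0 0 1/2 2; 0 0 0 1]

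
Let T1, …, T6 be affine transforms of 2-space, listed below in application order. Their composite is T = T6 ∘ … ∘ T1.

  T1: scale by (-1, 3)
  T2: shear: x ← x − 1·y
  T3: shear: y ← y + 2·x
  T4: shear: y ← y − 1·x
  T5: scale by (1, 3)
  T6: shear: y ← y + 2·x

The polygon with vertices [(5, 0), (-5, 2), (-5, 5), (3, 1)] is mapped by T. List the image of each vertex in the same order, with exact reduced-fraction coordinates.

T1 scale by (-1, 3): (5, 0) → (-5, 0); (-5, 2) → (5, 6); (-5, 5) → (5, 15); (3, 1) → (-3, 3)
T2 shear: x ← x − 1·y: (-5, 0) → (-5, 0); (5, 6) → (-1, 6); (5, 15) → (-10, 15); (-3, 3) → (-6, 3)
T3 shear: y ← y + 2·x: (-5, 0) → (-5, -10); (-1, 6) → (-1, 4); (-10, 15) → (-10, -5); (-6, 3) → (-6, -9)
T4 shear: y ← y − 1·x: (-5, -10) → (-5, -5); (-1, 4) → (-1, 5); (-10, -5) → (-10, 5); (-6, -9) → (-6, -3)
T5 scale by (1, 3): (-5, -5) → (-5, -15); (-1, 5) → (-1, 15); (-10, 5) → (-10, 15); (-6, -3) → (-6, -9)
T6 shear: y ← y + 2·x: (-5, -15) → (-5, -25); (-1, 15) → (-1, 13); (-10, 15) → (-10, -5); (-6, -9) → (-6, -21)

image vertices: (-5, -25), (-1, 13), (-10, -5), (-6, -21)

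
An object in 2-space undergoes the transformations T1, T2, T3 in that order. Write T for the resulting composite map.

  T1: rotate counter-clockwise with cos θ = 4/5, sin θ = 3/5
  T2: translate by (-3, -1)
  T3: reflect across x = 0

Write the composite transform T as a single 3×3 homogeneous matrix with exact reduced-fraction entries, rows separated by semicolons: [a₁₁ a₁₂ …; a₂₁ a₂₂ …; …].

T1 = [4/5 -3/5 0; 3/5 4/5 0; 0 0 1]
T2·T1 = [4/5 -3/5 -3; 3/5 4/5 -1; 0 0 1]
T3·…·T1 = [-4/5 3/5 3; 3/5 4/5 -1; 0 0 1]

T = [-4/5 3/5 3; 3/5 4/5 -1; 0 0 1]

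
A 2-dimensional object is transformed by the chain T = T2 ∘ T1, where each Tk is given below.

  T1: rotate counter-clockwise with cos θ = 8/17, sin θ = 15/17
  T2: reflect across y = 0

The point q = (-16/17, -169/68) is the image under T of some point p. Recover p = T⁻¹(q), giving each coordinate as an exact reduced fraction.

p = (7/4, 2)

T1 = [8/17 -15/17 0; 15/17 8/17 0; 0 0 1]
T2·T1 = [8/17 -15/17 0; -15/17 -8/17 0; 0 0 1]
det M = -1; M⁻¹ = [8/17 -15/17 0; -15/17 -8/17 0; 0 0 1]
M⁻¹ · (-16/17, -169/68)ᵀ = (7/4, 2)ᵀ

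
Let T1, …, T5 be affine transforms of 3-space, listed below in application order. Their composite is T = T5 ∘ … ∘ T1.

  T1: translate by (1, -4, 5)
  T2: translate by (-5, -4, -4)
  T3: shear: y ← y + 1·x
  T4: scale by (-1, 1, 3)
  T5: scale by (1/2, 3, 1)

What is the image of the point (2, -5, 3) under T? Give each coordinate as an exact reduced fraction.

T1 translate by (1, -4, 5): (2, -5, 3) → (3, -9, 8)
T2 translate by (-5, -4, -4): (3, -9, 8) → (-2, -13, 4)
T3 shear: y ← y + 1·x: (-2, -13, 4) → (-2, -15, 4)
T4 scale by (-1, 1, 3): (-2, -15, 4) → (2, -15, 12)
T5 scale by (1/2, 3, 1): (2, -15, 12) → (1, -45, 12)

T(p) = (1, -45, 12)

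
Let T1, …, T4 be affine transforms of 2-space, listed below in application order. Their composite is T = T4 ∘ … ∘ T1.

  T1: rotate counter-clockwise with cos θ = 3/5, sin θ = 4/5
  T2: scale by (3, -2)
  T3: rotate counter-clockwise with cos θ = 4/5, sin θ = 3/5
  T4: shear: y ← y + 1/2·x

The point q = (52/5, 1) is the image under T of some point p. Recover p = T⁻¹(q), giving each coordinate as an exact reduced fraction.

p = (5, 4/3)

T1 = [3/5 -4/5 0; 4/5 3/5 0; 0 0 1]
T2·T1 = [9/5 -12/5 0; -8/5 -6/5 0; 0 0 1]
T3·…·T1 = [12/5 -6/5 0; -1/5 -12/5 0; 0 0 1]
T4·…·T1 = [12/5 -6/5 0; 1 -3 0; 0 0 1]
det M = -6; M⁻¹ = [1/2 -1/5 0; 1/6 -2/5 0; 0 0 1]
M⁻¹ · (52/5, 1)ᵀ = (5, 4/3)ᵀ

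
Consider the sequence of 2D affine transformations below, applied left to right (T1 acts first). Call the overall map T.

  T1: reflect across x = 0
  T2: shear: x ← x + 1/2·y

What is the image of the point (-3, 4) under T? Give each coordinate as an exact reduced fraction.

T(p) = (5, 4)

T1 reflect across x = 0: (-3, 4) → (3, 4)
T2 shear: x ← x + 1/2·y: (3, 4) → (5, 4)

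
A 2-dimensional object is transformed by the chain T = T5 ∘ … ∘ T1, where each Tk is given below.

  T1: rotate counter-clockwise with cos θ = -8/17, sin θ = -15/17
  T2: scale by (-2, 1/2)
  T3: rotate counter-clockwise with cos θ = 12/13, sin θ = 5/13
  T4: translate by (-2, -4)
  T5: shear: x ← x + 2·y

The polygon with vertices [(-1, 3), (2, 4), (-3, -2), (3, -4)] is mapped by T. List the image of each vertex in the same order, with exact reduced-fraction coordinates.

T1 rotate counter-clockwise with cos θ = -8/17, sin θ = -15/17: (-1, 3) → (53/17, -9/17); (2, 4) → (44/17, -62/17); (-3, -2) → (-6/17, 61/17); (3, -4) → (-84/17, -13/17)
T2 scale by (-2, 1/2): (53/17, -9/17) → (-106/17, -9/34); (44/17, -62/17) → (-88/17, -31/17); (-6/17, 61/17) → (12/17, 61/34); (-84/17, -13/17) → (168/17, -13/34)
T3 rotate counter-clockwise with cos θ = 12/13, sin θ = 5/13: (-106/17, -9/34) → (-147/26, -584/221); (-88/17, -31/17) → (-53/13, -812/221); (12/17, 61/34) → (-1/26, 426/221); (168/17, -13/34) → (241/26, 762/221)
T4 translate by (-2, -4): (-147/26, -584/221) → (-199/26, -1468/221); (-53/13, -812/221) → (-79/13, -1696/221); (-1/26, 426/221) → (-53/26, -458/221); (241/26, 762/221) → (189/26, -122/221)
T5 shear: x ← x + 2·y: (-199/26, -1468/221) → (-9255/442, -1468/221); (-79/13, -1696/221) → (-4735/221, -1696/221); (-53/26, -458/221) → (-2733/442, -458/221); (189/26, -122/221) → (2725/442, -122/221)

image vertices: (-9255/442, -1468/221), (-4735/221, -1696/221), (-2733/442, -458/221), (2725/442, -122/221)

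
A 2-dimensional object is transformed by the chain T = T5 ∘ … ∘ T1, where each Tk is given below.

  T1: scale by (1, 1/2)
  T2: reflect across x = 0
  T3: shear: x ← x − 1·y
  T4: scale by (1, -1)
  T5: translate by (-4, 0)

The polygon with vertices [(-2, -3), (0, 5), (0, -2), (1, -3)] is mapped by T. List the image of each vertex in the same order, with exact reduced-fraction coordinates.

T1 scale by (1, 1/2): (-2, -3) → (-2, -3/2); (0, 5) → (0, 5/2); (0, -2) → (0, -1); (1, -3) → (1, -3/2)
T2 reflect across x = 0: (-2, -3/2) → (2, -3/2); (0, 5/2) → (0, 5/2); (0, -1) → (0, -1); (1, -3/2) → (-1, -3/2)
T3 shear: x ← x − 1·y: (2, -3/2) → (7/2, -3/2); (0, 5/2) → (-5/2, 5/2); (0, -1) → (1, -1); (-1, -3/2) → (1/2, -3/2)
T4 scale by (1, -1): (7/2, -3/2) → (7/2, 3/2); (-5/2, 5/2) → (-5/2, -5/2); (1, -1) → (1, 1); (1/2, -3/2) → (1/2, 3/2)
T5 translate by (-4, 0): (7/2, 3/2) → (-1/2, 3/2); (-5/2, -5/2) → (-13/2, -5/2); (1, 1) → (-3, 1); (1/2, 3/2) → (-7/2, 3/2)

image vertices: (-1/2, 3/2), (-13/2, -5/2), (-3, 1), (-7/2, 3/2)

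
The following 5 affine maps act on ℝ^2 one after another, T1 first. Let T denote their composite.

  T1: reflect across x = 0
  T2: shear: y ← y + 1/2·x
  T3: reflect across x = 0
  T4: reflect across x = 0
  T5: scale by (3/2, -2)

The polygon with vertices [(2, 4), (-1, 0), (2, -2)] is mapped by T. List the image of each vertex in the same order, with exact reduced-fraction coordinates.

T1 reflect across x = 0: (2, 4) → (-2, 4); (-1, 0) → (1, 0); (2, -2) → (-2, -2)
T2 shear: y ← y + 1/2·x: (-2, 4) → (-2, 3); (1, 0) → (1, 1/2); (-2, -2) → (-2, -3)
T3 reflect across x = 0: (-2, 3) → (2, 3); (1, 1/2) → (-1, 1/2); (-2, -3) → (2, -3)
T4 reflect across x = 0: (2, 3) → (-2, 3); (-1, 1/2) → (1, 1/2); (2, -3) → (-2, -3)
T5 scale by (3/2, -2): (-2, 3) → (-3, -6); (1, 1/2) → (3/2, -1); (-2, -3) → (-3, 6)

image vertices: (-3, -6), (3/2, -1), (-3, 6)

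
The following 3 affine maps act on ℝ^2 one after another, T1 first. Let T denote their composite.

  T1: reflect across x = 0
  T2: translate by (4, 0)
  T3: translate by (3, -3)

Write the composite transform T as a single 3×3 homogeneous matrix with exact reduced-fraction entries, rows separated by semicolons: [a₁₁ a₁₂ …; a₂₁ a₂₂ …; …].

T1 = [-1 0 0; 0 1 0; 0 0 1]
T2·T1 = [-1 0 4; 0 1 0; 0 0 1]
T3·…·T1 = [-1 0 7; 0 1 -3; 0 0 1]

T = [-1 0 7; 0 1 -3; 0 0 1]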